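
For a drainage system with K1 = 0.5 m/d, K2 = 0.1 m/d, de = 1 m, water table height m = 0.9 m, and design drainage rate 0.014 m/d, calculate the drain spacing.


S^2 = 8*K2*de*m/q + 4*K1*m^2/q
S^2 = 8*0.1*1*0.9/0.014 + 4*0.5*0.9^2/0.014
S = sqrt(167.1429)

12.9284 m


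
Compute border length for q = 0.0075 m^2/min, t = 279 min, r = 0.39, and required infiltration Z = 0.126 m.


L = q*t/((1+r)*Z)
L = 0.0075*279/((1+0.39)*0.126)
L = 2.0925/0.17514

11.9476 m


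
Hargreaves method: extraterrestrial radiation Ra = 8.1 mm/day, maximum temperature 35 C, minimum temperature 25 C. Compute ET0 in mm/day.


Tmean = (Tmax + Tmin)/2 = (35 + 25)/2 = 30.0
ET0 = 0.0023 * 8.1 * (30.0 + 17.8) * sqrt(35 - 25)
ET0 = 0.0023 * 8.1 * 47.8 * 3.162278

2.8161 mm/day


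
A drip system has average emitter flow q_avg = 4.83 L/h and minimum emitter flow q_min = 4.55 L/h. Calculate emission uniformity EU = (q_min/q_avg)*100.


EU = (q_min/q_avg)*100 = (4.55/4.83)*100 = 94.2029%

94.2029 %


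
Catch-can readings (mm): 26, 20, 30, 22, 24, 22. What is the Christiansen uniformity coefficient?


mean = 24.000000 mm
MAD = 2.666667 mm
CU = (1 - 2.666667/24.000000)*100

88.8889 %


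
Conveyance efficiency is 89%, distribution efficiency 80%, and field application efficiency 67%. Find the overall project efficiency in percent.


Ec = 0.89, Eb = 0.8, Ea = 0.67
E = 0.89 * 0.8 * 0.67 * 100 = 47.7040%

47.7040 %


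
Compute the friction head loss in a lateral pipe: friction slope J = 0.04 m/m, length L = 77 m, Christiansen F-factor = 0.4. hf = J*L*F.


hf = J * L * F = 0.04 * 77 * 0.4 = 1.2320 m

1.2320 m


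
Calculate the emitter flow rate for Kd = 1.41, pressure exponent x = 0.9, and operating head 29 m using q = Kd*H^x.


q = Kd * H^x = 1.41 * 29^0.9 = 1.41 * 20.708956

29.1996 L/h


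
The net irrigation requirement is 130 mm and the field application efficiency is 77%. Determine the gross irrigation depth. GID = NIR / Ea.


Ea = 77% = 0.77
GID = NIR / Ea = 130 / 0.77 = 168.8312 mm

168.8312 mm


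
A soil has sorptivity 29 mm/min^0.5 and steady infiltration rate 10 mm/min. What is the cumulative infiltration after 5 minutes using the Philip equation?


F = S*sqrt(t) + A*t
F = 29*sqrt(5) + 10*5
F = 29*2.236068 + 50

114.8460 mm


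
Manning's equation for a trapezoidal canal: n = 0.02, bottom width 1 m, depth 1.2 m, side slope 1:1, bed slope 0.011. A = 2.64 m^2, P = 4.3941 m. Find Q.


R = A/P = 2.64/4.3941 = 0.600806
Q = (1/0.02) * 2.64 * 0.600806^(2/3) * 0.011^0.5

9.8573 m^3/s


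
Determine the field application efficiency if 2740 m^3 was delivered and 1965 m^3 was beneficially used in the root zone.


Ea = V_root / V_field * 100 = 1965 / 2740 * 100 = 71.7153%

71.7153 %


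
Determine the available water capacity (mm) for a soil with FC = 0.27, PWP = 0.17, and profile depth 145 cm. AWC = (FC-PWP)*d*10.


AWC = (FC - PWP) * d * 10
AWC = (0.27 - 0.17) * 145 * 10
AWC = 0.1000 * 145 * 10

145.0000 mm


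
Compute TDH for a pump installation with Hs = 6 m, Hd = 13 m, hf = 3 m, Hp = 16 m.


TDH = Hs + Hd + hf + Hp = 6 + 13 + 3 + 16 = 38

38 m


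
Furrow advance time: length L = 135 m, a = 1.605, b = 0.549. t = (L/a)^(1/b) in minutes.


t = (L/a)^(1/b)
t = (135/1.605)^(1/0.549)
t = 84.112150^(1/0.549)

3207.1400 min


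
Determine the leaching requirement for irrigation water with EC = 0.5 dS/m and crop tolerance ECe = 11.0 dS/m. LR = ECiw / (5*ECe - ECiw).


LR = ECiw / (5*ECe - ECiw)
LR = 0.5 / (5*11.0 - 0.5)
LR = 0.5 / 54.5000

0.0092


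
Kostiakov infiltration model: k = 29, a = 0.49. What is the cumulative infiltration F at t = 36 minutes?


F = k * t^a = 29 * 36^0.49
F = 29 * 5.788796

167.8751 mm


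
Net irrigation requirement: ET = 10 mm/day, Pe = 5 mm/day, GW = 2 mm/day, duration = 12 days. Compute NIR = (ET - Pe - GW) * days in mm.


Daily deficit = ET - Pe - GW = 10 - 5 - 2 = 3 mm/day
NIR = 3 * 12 = 36 mm

36.0000 mm


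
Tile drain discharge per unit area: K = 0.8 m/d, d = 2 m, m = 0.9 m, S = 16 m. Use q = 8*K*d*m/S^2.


q = 8*K*d*m/S^2
q = 8*0.8*2*0.9/16^2
q = 11.5200 / 256

0.0450 m/d


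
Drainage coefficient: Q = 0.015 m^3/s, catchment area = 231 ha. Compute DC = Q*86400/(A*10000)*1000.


DC = Q * 86400 / (A * 10000) * 1000
DC = 0.015 * 86400 / (231 * 10000) * 1000
DC = 1296000.0000 / 2310000

0.5610 mm/day


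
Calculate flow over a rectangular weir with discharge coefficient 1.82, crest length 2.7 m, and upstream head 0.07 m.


Q = C * L * H^(3/2) = 1.82 * 2.7 * 0.07^1.5 = 1.82 * 2.7 * 0.018520

0.0910 m^3/s


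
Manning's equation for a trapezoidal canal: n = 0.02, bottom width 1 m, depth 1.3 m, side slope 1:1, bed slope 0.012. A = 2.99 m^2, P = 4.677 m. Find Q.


R = A/P = 2.99/4.677 = 0.639299
Q = (1/0.02) * 2.99 * 0.639299^(2/3) * 0.012^0.5

12.1535 m^3/s


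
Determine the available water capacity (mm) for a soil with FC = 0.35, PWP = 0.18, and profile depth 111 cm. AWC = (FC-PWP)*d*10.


AWC = (FC - PWP) * d * 10
AWC = (0.35 - 0.18) * 111 * 10
AWC = 0.1700 * 111 * 10

188.7000 mm


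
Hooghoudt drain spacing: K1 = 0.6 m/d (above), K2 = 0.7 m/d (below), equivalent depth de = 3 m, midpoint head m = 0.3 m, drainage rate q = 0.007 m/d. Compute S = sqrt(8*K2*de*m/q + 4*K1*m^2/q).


S^2 = 8*K2*de*m/q + 4*K1*m^2/q
S^2 = 8*0.7*3*0.3/0.007 + 4*0.6*0.3^2/0.007
S = sqrt(750.8571)

27.4018 m


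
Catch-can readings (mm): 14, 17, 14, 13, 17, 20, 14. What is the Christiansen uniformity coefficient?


mean = 15.571429 mm
MAD = 2.081633 mm
CU = (1 - 2.081633/15.571429)*100

86.6317 %


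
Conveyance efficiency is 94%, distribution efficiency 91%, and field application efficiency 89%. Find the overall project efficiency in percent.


Ec = 0.94, Eb = 0.91, Ea = 0.89
E = 0.94 * 0.91 * 0.89 * 100 = 76.1306%

76.1306 %


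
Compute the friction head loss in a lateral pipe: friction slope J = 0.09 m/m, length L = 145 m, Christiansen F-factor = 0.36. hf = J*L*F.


hf = J * L * F = 0.09 * 145 * 0.36 = 4.6980 m

4.6980 m


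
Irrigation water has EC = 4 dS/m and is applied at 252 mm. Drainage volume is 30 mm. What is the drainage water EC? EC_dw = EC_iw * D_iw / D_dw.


EC_dw = EC_iw * D_iw / D_dw
EC_dw = 4 * 252 / 30
EC_dw = 1008 / 30

33.6000 dS/m


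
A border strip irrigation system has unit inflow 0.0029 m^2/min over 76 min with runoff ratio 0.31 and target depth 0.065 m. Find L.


L = q*t/((1+r)*Z)
L = 0.0029*76/((1+0.31)*0.065)
L = 0.2204/0.08515

2.5884 m


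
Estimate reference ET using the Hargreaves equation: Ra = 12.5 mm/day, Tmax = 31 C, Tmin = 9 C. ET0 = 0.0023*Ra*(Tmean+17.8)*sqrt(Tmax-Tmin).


Tmean = (Tmax + Tmin)/2 = (31 + 9)/2 = 20.0
ET0 = 0.0023 * 12.5 * (20.0 + 17.8) * sqrt(31 - 9)
ET0 = 0.0023 * 12.5 * 37.8 * 4.690416

5.0973 mm/day


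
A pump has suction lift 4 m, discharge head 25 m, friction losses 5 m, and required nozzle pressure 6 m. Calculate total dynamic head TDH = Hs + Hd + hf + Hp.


TDH = Hs + Hd + hf + Hp = 4 + 25 + 5 + 6 = 40

40 m


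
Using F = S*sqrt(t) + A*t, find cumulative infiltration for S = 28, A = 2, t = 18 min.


F = S*sqrt(t) + A*t
F = 28*sqrt(18) + 2*18
F = 28*4.242641 + 36

154.7939 mm


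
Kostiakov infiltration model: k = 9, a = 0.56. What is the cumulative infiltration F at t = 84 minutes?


F = k * t^a = 9 * 84^0.56
F = 9 * 11.956289

107.6066 mm


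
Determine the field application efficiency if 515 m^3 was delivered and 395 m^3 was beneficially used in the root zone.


Ea = V_root / V_field * 100 = 395 / 515 * 100 = 76.6990%

76.6990 %


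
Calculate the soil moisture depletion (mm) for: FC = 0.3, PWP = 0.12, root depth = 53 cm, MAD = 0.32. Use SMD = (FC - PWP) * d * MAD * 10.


SMD = (FC - PWP) * d * MAD * 10
SMD = (0.3 - 0.12) * 53 * 0.32 * 10
SMD = 0.1800 * 53 * 0.32 * 10

30.5280 mm


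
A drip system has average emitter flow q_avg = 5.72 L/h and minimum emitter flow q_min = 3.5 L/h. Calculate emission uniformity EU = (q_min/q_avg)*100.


EU = (q_min/q_avg)*100 = (3.5/5.72)*100 = 61.1888%

61.1888 %


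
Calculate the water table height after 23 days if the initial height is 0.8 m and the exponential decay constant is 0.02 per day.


m = m0 * exp(-k*t)
m = 0.8 * exp(-0.02 * 23)
m = 0.8 * exp(-0.4600)

0.5050 m


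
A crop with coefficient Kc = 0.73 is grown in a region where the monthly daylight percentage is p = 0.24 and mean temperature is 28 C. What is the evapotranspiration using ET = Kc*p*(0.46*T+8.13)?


ET = Kc * p * (0.46*T + 8.13)
ET = 0.73 * 0.24 * (0.46*28 + 8.13)
ET = 0.73 * 0.24 * 21.0100

3.6810 mm/day


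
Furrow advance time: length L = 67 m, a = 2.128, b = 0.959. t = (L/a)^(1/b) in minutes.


t = (L/a)^(1/b)
t = (67/2.128)^(1/0.959)
t = 31.484962^(1/0.959)

36.4881 min


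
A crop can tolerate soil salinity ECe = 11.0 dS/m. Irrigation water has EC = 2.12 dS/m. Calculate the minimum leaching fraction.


LR = ECiw / (5*ECe - ECiw)
LR = 2.12 / (5*11.0 - 2.12)
LR = 2.12 / 52.8800

0.0401


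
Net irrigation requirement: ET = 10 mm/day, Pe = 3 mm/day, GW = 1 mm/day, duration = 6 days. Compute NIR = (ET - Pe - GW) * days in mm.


Daily deficit = ET - Pe - GW = 10 - 3 - 1 = 6 mm/day
NIR = 6 * 6 = 36 mm

36.0000 mm


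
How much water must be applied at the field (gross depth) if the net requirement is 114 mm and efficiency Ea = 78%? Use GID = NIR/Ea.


Ea = 78% = 0.78
GID = NIR / Ea = 114 / 0.78 = 146.1538 mm

146.1538 mm


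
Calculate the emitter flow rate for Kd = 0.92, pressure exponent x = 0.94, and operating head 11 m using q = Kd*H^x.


q = Kd * H^x = 0.92 * 11^0.94 = 0.92 * 9.525968

8.7639 L/h


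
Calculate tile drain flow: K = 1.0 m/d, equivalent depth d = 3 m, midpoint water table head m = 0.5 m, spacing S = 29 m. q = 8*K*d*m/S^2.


q = 8*K*d*m/S^2
q = 8*1.0*3*0.5/29^2
q = 12.0000 / 841

0.0143 m/d


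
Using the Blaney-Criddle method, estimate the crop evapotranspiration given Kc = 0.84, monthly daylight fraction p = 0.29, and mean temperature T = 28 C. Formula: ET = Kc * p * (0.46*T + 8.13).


ET = Kc * p * (0.46*T + 8.13)
ET = 0.84 * 0.29 * (0.46*28 + 8.13)
ET = 0.84 * 0.29 * 21.0100

5.1180 mm/day


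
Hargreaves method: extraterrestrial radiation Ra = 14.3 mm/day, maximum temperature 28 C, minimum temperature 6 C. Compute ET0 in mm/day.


Tmean = (Tmax + Tmin)/2 = (28 + 6)/2 = 17.0
ET0 = 0.0023 * 14.3 * (17.0 + 17.8) * sqrt(28 - 6)
ET0 = 0.0023 * 14.3 * 34.8 * 4.690416

5.3685 mm/day


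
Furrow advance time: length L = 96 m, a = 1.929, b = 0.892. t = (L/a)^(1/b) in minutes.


t = (L/a)^(1/b)
t = (96/1.929)^(1/0.892)
t = 49.766719^(1/0.892)

79.8726 min


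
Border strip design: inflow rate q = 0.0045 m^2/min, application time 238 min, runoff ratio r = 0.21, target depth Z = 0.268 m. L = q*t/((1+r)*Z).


L = q*t/((1+r)*Z)
L = 0.0045*238/((1+0.21)*0.268)
L = 1.071/0.32428

3.3027 m


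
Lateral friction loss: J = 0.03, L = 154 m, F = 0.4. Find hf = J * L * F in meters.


hf = J * L * F = 0.03 * 154 * 0.4 = 1.8480 m

1.8480 m


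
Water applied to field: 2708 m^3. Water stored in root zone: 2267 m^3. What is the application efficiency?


Ea = V_root / V_field * 100 = 2267 / 2708 * 100 = 83.7149%

83.7149 %


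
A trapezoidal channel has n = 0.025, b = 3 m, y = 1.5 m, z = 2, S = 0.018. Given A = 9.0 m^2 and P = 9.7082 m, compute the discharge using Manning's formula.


R = A/P = 9.0/9.7082 = 0.927051
Q = (1/0.025) * 9.0 * 0.927051^(2/3) * 0.018^0.5

45.9206 m^3/s


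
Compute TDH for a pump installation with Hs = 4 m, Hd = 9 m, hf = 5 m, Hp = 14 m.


TDH = Hs + Hd + hf + Hp = 4 + 9 + 5 + 14 = 32

32 m


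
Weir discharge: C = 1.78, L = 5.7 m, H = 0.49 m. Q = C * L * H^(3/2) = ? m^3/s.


Q = C * L * H^(3/2) = 1.78 * 5.7 * 0.49^1.5 = 1.78 * 5.7 * 0.343000

3.4801 m^3/s


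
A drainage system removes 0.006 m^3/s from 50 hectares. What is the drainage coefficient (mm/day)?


DC = Q * 86400 / (A * 10000) * 1000
DC = 0.006 * 86400 / (50 * 10000) * 1000
DC = 518400.0000 / 500000

1.0368 mm/day


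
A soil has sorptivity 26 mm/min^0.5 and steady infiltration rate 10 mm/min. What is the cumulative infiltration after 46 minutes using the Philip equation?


F = S*sqrt(t) + A*t
F = 26*sqrt(46) + 10*46
F = 26*6.782330 + 460

636.3406 mm


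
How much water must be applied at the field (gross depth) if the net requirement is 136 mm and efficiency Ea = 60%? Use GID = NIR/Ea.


Ea = 60% = 0.6
GID = NIR / Ea = 136 / 0.6 = 226.6667 mm

226.6667 mm


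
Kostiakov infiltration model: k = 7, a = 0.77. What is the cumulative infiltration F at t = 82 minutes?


F = k * t^a = 7 * 82^0.77
F = 7 * 29.760256

208.3218 mm


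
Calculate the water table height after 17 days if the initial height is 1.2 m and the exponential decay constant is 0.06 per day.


m = m0 * exp(-k*t)
m = 1.2 * exp(-0.06 * 17)
m = 1.2 * exp(-1.0200)

0.4327 m


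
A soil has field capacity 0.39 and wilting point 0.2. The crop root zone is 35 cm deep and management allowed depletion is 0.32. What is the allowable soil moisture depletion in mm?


SMD = (FC - PWP) * d * MAD * 10
SMD = (0.39 - 0.2) * 35 * 0.32 * 10
SMD = 0.1900 * 35 * 0.32 * 10

21.2800 mm


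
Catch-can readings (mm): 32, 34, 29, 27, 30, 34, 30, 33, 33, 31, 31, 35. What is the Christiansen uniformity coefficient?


mean = 31.583333 mm
MAD = 1.916667 mm
CU = (1 - 1.916667/31.583333)*100

93.9314 %


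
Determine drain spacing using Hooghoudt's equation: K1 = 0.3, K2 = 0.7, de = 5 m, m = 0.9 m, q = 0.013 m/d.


S^2 = 8*K2*de*m/q + 4*K1*m^2/q
S^2 = 8*0.7*5*0.9/0.013 + 4*0.3*0.9^2/0.013
S = sqrt(2013.2308)

44.8690 m


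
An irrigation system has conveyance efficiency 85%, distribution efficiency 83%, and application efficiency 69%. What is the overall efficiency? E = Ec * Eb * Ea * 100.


Ec = 0.85, Eb = 0.83, Ea = 0.69
E = 0.85 * 0.83 * 0.69 * 100 = 48.6795%

48.6795 %


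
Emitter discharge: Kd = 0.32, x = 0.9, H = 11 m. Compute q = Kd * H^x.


q = Kd * H^x = 0.32 * 11^0.9 = 0.32 * 8.654728

2.7695 L/h


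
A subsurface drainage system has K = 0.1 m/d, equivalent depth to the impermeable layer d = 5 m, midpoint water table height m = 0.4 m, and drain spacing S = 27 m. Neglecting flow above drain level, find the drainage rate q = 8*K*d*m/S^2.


q = 8*K*d*m/S^2
q = 8*0.1*5*0.4/27^2
q = 1.6000 / 729

0.0022 m/d


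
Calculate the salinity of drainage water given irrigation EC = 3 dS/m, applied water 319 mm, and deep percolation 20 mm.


EC_dw = EC_iw * D_iw / D_dw
EC_dw = 3 * 319 / 20
EC_dw = 957 / 20

47.8500 dS/m


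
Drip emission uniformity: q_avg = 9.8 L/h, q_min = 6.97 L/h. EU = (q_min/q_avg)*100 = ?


EU = (q_min/q_avg)*100 = (6.97/9.8)*100 = 71.1224%

71.1224 %


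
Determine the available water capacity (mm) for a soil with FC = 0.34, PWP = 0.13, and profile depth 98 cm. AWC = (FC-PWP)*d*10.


AWC = (FC - PWP) * d * 10
AWC = (0.34 - 0.13) * 98 * 10
AWC = 0.2100 * 98 * 10

205.8000 mm


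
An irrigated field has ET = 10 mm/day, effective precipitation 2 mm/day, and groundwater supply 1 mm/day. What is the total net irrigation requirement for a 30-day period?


Daily deficit = ET - Pe - GW = 10 - 2 - 1 = 7 mm/day
NIR = 7 * 30 = 210 mm

210.0000 mm


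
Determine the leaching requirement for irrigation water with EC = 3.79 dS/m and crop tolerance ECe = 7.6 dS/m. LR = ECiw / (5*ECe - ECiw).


LR = ECiw / (5*ECe - ECiw)
LR = 3.79 / (5*7.6 - 3.79)
LR = 3.79 / 34.2100

0.1108


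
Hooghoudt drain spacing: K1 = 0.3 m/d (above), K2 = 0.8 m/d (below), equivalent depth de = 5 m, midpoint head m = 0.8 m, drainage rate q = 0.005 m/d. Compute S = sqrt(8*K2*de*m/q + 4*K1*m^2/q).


S^2 = 8*K2*de*m/q + 4*K1*m^2/q
S^2 = 8*0.8*5*0.8/0.005 + 4*0.3*0.8^2/0.005
S = sqrt(5273.6000)

72.6196 m


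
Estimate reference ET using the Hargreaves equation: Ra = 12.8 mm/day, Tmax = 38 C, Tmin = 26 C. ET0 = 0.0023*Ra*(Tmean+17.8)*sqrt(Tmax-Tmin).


Tmean = (Tmax + Tmin)/2 = (38 + 26)/2 = 32.0
ET0 = 0.0023 * 12.8 * (32.0 + 17.8) * sqrt(38 - 26)
ET0 = 0.0023 * 12.8 * 49.8 * 3.464102

5.0788 mm/day


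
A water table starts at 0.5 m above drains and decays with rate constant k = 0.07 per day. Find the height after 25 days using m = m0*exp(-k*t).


m = m0 * exp(-k*t)
m = 0.5 * exp(-0.07 * 25)
m = 0.5 * exp(-1.7500)

0.0869 m


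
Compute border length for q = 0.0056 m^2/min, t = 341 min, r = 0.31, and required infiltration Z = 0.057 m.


L = q*t/((1+r)*Z)
L = 0.0056*341/((1+0.31)*0.057)
L = 1.9096/0.07467

25.5739 m


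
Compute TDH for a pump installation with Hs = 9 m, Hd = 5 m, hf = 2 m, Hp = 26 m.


TDH = Hs + Hd + hf + Hp = 9 + 5 + 2 + 26 = 42

42 m


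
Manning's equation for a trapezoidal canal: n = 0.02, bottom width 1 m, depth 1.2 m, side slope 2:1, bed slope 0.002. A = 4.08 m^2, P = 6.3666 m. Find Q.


R = A/P = 4.08/6.3666 = 0.640844
Q = (1/0.02) * 4.08 * 0.640844^(2/3) * 0.002^0.5

6.7813 m^3/s


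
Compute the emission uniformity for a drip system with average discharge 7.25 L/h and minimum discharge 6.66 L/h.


EU = (q_min/q_avg)*100 = (6.66/7.25)*100 = 91.8621%

91.8621 %


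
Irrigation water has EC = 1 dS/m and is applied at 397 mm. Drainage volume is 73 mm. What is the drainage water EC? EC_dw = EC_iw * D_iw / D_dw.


EC_dw = EC_iw * D_iw / D_dw
EC_dw = 1 * 397 / 73
EC_dw = 397 / 73

5.4384 dS/m


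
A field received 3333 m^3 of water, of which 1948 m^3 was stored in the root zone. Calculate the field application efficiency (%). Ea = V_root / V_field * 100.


Ea = V_root / V_field * 100 = 1948 / 3333 * 100 = 58.4458%

58.4458 %


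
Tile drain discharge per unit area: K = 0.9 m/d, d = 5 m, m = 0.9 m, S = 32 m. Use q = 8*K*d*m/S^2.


q = 8*K*d*m/S^2
q = 8*0.9*5*0.9/32^2
q = 32.4000 / 1024

0.0316 m/d


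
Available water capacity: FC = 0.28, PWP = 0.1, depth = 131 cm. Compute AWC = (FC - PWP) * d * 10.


AWC = (FC - PWP) * d * 10
AWC = (0.28 - 0.1) * 131 * 10
AWC = 0.1800 * 131 * 10

235.8000 mm


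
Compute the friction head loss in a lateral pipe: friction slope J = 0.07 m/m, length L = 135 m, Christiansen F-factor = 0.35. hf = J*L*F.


hf = J * L * F = 0.07 * 135 * 0.35 = 3.3075 m

3.3075 m


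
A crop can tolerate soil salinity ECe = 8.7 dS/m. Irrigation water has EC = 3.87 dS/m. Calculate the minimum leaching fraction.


LR = ECiw / (5*ECe - ECiw)
LR = 3.87 / (5*8.7 - 3.87)
LR = 3.87 / 39.6300

0.0977


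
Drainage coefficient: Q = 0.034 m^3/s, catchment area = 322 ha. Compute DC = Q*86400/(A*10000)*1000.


DC = Q * 86400 / (A * 10000) * 1000
DC = 0.034 * 86400 / (322 * 10000) * 1000
DC = 2937600.0000 / 3220000

0.9123 mm/day


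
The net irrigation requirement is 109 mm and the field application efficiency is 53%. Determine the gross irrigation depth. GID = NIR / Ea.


Ea = 53% = 0.53
GID = NIR / Ea = 109 / 0.53 = 205.6604 mm

205.6604 mm


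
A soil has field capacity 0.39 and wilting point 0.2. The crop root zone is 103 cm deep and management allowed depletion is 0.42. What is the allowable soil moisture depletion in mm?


SMD = (FC - PWP) * d * MAD * 10
SMD = (0.39 - 0.2) * 103 * 0.42 * 10
SMD = 0.1900 * 103 * 0.42 * 10

82.1940 mm


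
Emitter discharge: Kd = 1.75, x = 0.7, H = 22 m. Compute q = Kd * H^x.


q = Kd * H^x = 1.75 * 22^0.7 = 1.75 * 8.703539

15.2312 L/h


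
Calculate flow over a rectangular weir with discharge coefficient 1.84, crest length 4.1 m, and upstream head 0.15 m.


Q = C * L * H^(3/2) = 1.84 * 4.1 * 0.15^1.5 = 1.84 * 4.1 * 0.058095

0.4383 m^3/s


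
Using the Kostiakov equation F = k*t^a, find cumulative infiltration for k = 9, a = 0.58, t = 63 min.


F = k * t^a = 9 * 63^0.58
F = 9 * 11.056496

99.5085 mm


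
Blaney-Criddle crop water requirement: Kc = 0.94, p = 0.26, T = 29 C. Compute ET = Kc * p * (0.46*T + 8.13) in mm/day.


ET = Kc * p * (0.46*T + 8.13)
ET = 0.94 * 0.26 * (0.46*29 + 8.13)
ET = 0.94 * 0.26 * 21.4700

5.2473 mm/day


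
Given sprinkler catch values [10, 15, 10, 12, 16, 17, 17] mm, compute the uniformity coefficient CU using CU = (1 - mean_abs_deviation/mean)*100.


mean = 13.857143 mm
MAD = 2.734694 mm
CU = (1 - 2.734694/13.857143)*100

80.2651 %


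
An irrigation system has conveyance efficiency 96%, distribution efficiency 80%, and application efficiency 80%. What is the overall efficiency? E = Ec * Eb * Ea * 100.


Ec = 0.96, Eb = 0.8, Ea = 0.8
E = 0.96 * 0.8 * 0.8 * 100 = 61.4400%

61.4400 %


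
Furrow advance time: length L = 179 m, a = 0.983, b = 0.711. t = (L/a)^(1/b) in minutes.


t = (L/a)^(1/b)
t = (179/0.983)^(1/0.711)
t = 182.095626^(1/0.711)

1510.2294 min


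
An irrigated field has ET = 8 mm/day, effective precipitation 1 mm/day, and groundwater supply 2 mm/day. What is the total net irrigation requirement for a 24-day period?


Daily deficit = ET - Pe - GW = 8 - 1 - 2 = 5 mm/day
NIR = 5 * 24 = 120 mm

120.0000 mm


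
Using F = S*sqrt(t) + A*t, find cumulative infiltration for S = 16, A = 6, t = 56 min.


F = S*sqrt(t) + A*t
F = 16*sqrt(56) + 6*56
F = 16*7.483315 + 336

455.7330 mm


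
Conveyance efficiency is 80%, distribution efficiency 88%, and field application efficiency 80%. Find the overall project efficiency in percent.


Ec = 0.8, Eb = 0.88, Ea = 0.8
E = 0.8 * 0.88 * 0.8 * 100 = 56.3200%

56.3200 %


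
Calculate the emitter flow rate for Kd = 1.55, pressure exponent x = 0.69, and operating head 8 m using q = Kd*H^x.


q = Kd * H^x = 1.55 * 8^0.69 = 1.55 * 4.198867

6.5082 L/h


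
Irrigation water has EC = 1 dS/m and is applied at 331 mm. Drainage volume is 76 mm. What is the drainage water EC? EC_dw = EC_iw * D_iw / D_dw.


EC_dw = EC_iw * D_iw / D_dw
EC_dw = 1 * 331 / 76
EC_dw = 331 / 76

4.3553 dS/m


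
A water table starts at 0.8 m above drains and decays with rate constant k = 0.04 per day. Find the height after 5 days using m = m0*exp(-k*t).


m = m0 * exp(-k*t)
m = 0.8 * exp(-0.04 * 5)
m = 0.8 * exp(-0.2000)

0.6550 m


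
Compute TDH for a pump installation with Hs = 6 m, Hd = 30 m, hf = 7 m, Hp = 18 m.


TDH = Hs + Hd + hf + Hp = 6 + 30 + 7 + 18 = 61

61 m


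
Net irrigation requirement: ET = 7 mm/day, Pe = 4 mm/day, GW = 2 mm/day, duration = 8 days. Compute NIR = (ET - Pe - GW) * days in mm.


Daily deficit = ET - Pe - GW = 7 - 4 - 2 = 1 mm/day
NIR = 1 * 8 = 8 mm

8.0000 mm


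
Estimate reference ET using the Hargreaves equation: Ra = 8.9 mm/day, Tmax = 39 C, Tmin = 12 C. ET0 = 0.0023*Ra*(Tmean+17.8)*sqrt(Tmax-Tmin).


Tmean = (Tmax + Tmin)/2 = (39 + 12)/2 = 25.5
ET0 = 0.0023 * 8.9 * (25.5 + 17.8) * sqrt(39 - 12)
ET0 = 0.0023 * 8.9 * 43.3 * 5.196152

4.6056 mm/day


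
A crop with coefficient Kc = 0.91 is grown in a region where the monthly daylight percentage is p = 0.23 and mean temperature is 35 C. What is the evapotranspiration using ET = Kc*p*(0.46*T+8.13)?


ET = Kc * p * (0.46*T + 8.13)
ET = 0.91 * 0.23 * (0.46*35 + 8.13)
ET = 0.91 * 0.23 * 24.2300

5.0713 mm/day


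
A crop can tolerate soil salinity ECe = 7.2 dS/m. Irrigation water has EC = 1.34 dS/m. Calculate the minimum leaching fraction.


LR = ECiw / (5*ECe - ECiw)
LR = 1.34 / (5*7.2 - 1.34)
LR = 1.34 / 34.6600

0.0387


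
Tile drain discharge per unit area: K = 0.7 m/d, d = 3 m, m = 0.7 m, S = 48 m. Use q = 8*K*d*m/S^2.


q = 8*K*d*m/S^2
q = 8*0.7*3*0.7/48^2
q = 11.7600 / 2304

0.0051 m/d


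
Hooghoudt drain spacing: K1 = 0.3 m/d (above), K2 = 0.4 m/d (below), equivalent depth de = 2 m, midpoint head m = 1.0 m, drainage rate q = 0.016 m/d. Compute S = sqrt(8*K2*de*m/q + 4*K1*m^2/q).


S^2 = 8*K2*de*m/q + 4*K1*m^2/q
S^2 = 8*0.4*2*1.0/0.016 + 4*0.3*1.0^2/0.016
S = sqrt(475.0000)

21.7945 m


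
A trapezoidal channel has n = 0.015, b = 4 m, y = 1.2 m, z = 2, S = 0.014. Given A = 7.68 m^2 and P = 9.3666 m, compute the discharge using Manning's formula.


R = A/P = 7.68/9.3666 = 0.819935
Q = (1/0.015) * 7.68 * 0.819935^(2/3) * 0.014^0.5

53.0706 m^3/s


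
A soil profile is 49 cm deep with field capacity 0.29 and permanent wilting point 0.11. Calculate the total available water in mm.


AWC = (FC - PWP) * d * 10
AWC = (0.29 - 0.11) * 49 * 10
AWC = 0.1800 * 49 * 10

88.2000 mm


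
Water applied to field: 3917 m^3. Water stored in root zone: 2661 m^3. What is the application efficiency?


Ea = V_root / V_field * 100 = 2661 / 3917 * 100 = 67.9346%

67.9346 %


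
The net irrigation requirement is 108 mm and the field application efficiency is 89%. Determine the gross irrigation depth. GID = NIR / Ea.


Ea = 89% = 0.89
GID = NIR / Ea = 108 / 0.89 = 121.3483 mm

121.3483 mm


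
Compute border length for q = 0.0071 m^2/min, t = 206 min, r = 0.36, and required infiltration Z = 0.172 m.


L = q*t/((1+r)*Z)
L = 0.0071*206/((1+0.36)*0.172)
L = 1.4626/0.23392

6.2526 m


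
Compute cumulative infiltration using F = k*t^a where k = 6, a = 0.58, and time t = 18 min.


F = k * t^a = 6 * 18^0.58
F = 6 * 5.346358

32.0781 mm


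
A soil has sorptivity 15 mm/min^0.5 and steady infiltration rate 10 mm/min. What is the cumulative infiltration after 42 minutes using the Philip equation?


F = S*sqrt(t) + A*t
F = 15*sqrt(42) + 10*42
F = 15*6.480741 + 420

517.2111 mm


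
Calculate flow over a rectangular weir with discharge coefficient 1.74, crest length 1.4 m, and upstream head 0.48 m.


Q = C * L * H^(3/2) = 1.74 * 1.4 * 0.48^1.5 = 1.74 * 1.4 * 0.332554

0.8101 m^3/s


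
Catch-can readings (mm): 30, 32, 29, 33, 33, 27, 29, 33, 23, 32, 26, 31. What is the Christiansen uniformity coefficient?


mean = 29.833333 mm
MAD = 2.527778 mm
CU = (1 - 2.527778/29.833333)*100

91.5270 %


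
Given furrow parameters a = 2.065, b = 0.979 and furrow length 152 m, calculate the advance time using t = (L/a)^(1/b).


t = (L/a)^(1/b)
t = (152/2.065)^(1/0.979)
t = 73.607748^(1/0.979)

80.7179 min


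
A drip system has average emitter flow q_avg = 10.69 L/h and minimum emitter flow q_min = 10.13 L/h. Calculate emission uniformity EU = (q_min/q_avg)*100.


EU = (q_min/q_avg)*100 = (10.13/10.69)*100 = 94.7615%

94.7615 %


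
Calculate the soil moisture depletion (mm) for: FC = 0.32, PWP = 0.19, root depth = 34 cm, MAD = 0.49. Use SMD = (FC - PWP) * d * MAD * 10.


SMD = (FC - PWP) * d * MAD * 10
SMD = (0.32 - 0.19) * 34 * 0.49 * 10
SMD = 0.1300 * 34 * 0.49 * 10

21.6580 mm


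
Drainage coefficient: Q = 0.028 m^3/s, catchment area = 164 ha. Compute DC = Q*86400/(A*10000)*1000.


DC = Q * 86400 / (A * 10000) * 1000
DC = 0.028 * 86400 / (164 * 10000) * 1000
DC = 2419200.0000 / 1640000

1.4751 mm/day


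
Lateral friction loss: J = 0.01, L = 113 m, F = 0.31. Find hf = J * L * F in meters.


hf = J * L * F = 0.01 * 113 * 0.31 = 0.3503 m

0.3503 m


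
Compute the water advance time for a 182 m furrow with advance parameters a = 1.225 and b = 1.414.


t = (L/a)^(1/b)
t = (182/1.225)^(1/1.414)
t = 148.571429^(1/1.414)

34.3575 min


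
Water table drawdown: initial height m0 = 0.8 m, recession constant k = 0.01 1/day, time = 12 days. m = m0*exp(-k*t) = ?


m = m0 * exp(-k*t)
m = 0.8 * exp(-0.01 * 12)
m = 0.8 * exp(-0.1200)

0.7095 m


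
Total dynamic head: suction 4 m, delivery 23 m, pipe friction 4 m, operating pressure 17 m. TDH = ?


TDH = Hs + Hd + hf + Hp = 4 + 23 + 4 + 17 = 48

48 m


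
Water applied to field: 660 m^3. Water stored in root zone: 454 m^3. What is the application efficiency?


Ea = V_root / V_field * 100 = 454 / 660 * 100 = 68.7879%

68.7879 %


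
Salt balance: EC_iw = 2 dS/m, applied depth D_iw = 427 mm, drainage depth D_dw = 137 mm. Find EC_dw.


EC_dw = EC_iw * D_iw / D_dw
EC_dw = 2 * 427 / 137
EC_dw = 854 / 137

6.2336 dS/m


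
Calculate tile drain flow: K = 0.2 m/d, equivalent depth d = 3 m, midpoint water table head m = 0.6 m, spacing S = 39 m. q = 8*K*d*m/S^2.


q = 8*K*d*m/S^2
q = 8*0.2*3*0.6/39^2
q = 2.8800 / 1521

0.0019 m/d


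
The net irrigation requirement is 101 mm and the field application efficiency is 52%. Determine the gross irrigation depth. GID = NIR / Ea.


Ea = 52% = 0.52
GID = NIR / Ea = 101 / 0.52 = 194.2308 mm

194.2308 mm


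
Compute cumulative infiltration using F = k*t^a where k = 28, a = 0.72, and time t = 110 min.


F = k * t^a = 28 * 110^0.72
F = 28 * 29.498690

825.9633 mm


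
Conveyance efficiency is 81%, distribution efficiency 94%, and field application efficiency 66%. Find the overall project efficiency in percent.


Ec = 0.81, Eb = 0.94, Ea = 0.66
E = 0.81 * 0.94 * 0.66 * 100 = 50.2524%

50.2524 %


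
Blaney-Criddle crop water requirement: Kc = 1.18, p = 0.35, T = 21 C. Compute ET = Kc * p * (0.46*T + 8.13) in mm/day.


ET = Kc * p * (0.46*T + 8.13)
ET = 1.18 * 0.35 * (0.46*21 + 8.13)
ET = 1.18 * 0.35 * 17.7900

7.3473 mm/day


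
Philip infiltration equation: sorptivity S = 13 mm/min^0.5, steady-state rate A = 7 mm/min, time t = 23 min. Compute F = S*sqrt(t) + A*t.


F = S*sqrt(t) + A*t
F = 13*sqrt(23) + 7*23
F = 13*4.795832 + 161

223.3458 mm


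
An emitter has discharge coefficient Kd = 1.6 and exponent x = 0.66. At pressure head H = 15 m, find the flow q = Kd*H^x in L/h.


q = Kd * H^x = 1.6 * 15^0.66 = 1.6 * 5.973381

9.5574 L/h


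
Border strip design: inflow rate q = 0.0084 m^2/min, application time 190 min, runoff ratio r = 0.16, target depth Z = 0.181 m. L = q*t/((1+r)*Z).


L = q*t/((1+r)*Z)
L = 0.0084*190/((1+0.16)*0.181)
L = 1.596/0.20996

7.6014 m


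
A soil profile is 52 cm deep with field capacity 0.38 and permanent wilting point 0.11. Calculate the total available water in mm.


AWC = (FC - PWP) * d * 10
AWC = (0.38 - 0.11) * 52 * 10
AWC = 0.2700 * 52 * 10

140.4000 mm


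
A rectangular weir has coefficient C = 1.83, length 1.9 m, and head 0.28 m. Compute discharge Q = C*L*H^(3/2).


Q = C * L * H^(3/2) = 1.83 * 1.9 * 0.28^1.5 = 1.83 * 1.9 * 0.148162

0.5152 m^3/s


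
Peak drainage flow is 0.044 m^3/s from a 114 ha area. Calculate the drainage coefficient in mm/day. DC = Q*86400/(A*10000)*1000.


DC = Q * 86400 / (A * 10000) * 1000
DC = 0.044 * 86400 / (114 * 10000) * 1000
DC = 3801600.0000 / 1140000

3.3347 mm/day


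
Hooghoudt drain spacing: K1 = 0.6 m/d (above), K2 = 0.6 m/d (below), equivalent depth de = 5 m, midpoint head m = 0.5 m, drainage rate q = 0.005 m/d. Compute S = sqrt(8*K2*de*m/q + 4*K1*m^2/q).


S^2 = 8*K2*de*m/q + 4*K1*m^2/q
S^2 = 8*0.6*5*0.5/0.005 + 4*0.6*0.5^2/0.005
S = sqrt(2520.0000)

50.1996 m


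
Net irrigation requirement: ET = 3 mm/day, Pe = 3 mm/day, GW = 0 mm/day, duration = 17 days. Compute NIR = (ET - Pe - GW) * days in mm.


Daily deficit = ET - Pe - GW = 3 - 3 - 0 = 0 mm/day
NIR = 0 * 17 = 0 mm

0 mm


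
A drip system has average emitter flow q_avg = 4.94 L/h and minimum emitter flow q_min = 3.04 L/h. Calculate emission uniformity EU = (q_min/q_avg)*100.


EU = (q_min/q_avg)*100 = (3.04/4.94)*100 = 61.5385%

61.5385 %


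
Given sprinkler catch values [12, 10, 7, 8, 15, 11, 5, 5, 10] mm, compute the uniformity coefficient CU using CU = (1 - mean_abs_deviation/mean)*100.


mean = 9.222222 mm
MAD = 2.641975 mm
CU = (1 - 2.641975/9.222222)*100

71.3521 %


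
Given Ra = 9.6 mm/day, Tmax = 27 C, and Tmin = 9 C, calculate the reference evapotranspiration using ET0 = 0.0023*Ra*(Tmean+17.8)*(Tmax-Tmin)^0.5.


Tmean = (Tmax + Tmin)/2 = (27 + 9)/2 = 18.0
ET0 = 0.0023 * 9.6 * (18.0 + 17.8) * sqrt(27 - 9)
ET0 = 0.0023 * 9.6 * 35.8 * 4.242641

3.3537 mm/day


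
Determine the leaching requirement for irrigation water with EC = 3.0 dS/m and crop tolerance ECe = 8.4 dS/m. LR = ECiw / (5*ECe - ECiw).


LR = ECiw / (5*ECe - ECiw)
LR = 3.0 / (5*8.4 - 3.0)
LR = 3.0 / 39.0000

0.0769


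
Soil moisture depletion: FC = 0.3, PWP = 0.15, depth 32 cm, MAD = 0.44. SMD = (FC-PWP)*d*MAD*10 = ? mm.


SMD = (FC - PWP) * d * MAD * 10
SMD = (0.3 - 0.15) * 32 * 0.44 * 10
SMD = 0.1500 * 32 * 0.44 * 10

21.1200 mm


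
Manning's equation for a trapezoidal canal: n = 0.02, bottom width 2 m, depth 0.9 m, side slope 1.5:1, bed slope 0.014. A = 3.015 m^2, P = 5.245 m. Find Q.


R = A/P = 3.015/5.245 = 0.574833
Q = (1/0.02) * 3.015 * 0.574833^(2/3) * 0.014^0.5

12.3315 m^3/s


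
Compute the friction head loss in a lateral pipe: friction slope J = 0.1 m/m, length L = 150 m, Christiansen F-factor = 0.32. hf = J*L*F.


hf = J * L * F = 0.1 * 150 * 0.32 = 4.8000 m

4.8000 m


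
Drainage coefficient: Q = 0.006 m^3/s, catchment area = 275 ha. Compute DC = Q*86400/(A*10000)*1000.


DC = Q * 86400 / (A * 10000) * 1000
DC = 0.006 * 86400 / (275 * 10000) * 1000
DC = 518400.0000 / 2750000

0.1885 mm/day


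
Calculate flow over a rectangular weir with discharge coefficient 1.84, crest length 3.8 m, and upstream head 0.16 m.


Q = C * L * H^(3/2) = 1.84 * 3.8 * 0.16^1.5 = 1.84 * 3.8 * 0.064000

0.4475 m^3/s


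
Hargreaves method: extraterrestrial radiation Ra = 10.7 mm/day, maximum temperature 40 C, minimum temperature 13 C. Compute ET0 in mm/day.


Tmean = (Tmax + Tmin)/2 = (40 + 13)/2 = 26.5
ET0 = 0.0023 * 10.7 * (26.5 + 17.8) * sqrt(40 - 13)
ET0 = 0.0023 * 10.7 * 44.3 * 5.196152

5.6650 mm/day


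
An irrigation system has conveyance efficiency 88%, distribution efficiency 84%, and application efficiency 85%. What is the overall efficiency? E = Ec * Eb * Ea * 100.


Ec = 0.88, Eb = 0.84, Ea = 0.85
E = 0.88 * 0.84 * 0.85 * 100 = 62.8320%

62.8320 %


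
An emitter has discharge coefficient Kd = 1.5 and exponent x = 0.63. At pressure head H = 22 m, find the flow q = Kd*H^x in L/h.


q = Kd * H^x = 1.5 * 22^0.63 = 1.5 * 7.010134

10.5152 L/h


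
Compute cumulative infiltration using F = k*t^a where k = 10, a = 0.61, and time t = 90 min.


F = k * t^a = 10 * 90^0.61
F = 10 * 15.562807

155.6281 mm


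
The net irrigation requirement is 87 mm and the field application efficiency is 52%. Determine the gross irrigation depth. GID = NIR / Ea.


Ea = 52% = 0.52
GID = NIR / Ea = 87 / 0.52 = 167.3077 mm

167.3077 mm


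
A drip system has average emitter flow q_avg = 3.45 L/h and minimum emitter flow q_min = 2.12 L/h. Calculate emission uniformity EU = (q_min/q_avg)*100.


EU = (q_min/q_avg)*100 = (2.12/3.45)*100 = 61.4493%

61.4493 %


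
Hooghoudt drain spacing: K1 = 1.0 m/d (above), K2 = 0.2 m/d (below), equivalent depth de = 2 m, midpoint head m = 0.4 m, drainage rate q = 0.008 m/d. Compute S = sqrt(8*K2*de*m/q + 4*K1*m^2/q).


S^2 = 8*K2*de*m/q + 4*K1*m^2/q
S^2 = 8*0.2*2*0.4/0.008 + 4*1.0*0.4^2/0.008
S = sqrt(240.0000)

15.4919 m


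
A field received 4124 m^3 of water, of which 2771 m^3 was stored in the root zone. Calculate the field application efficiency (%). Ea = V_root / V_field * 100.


Ea = V_root / V_field * 100 = 2771 / 4124 * 100 = 67.1920%

67.1920 %


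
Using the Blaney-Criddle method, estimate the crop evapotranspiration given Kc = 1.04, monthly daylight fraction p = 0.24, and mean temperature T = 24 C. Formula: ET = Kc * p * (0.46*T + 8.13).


ET = Kc * p * (0.46*T + 8.13)
ET = 1.04 * 0.24 * (0.46*24 + 8.13)
ET = 1.04 * 0.24 * 19.1700

4.7848 mm/day


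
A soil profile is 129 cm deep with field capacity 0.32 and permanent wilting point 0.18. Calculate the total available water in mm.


AWC = (FC - PWP) * d * 10
AWC = (0.32 - 0.18) * 129 * 10
AWC = 0.1400 * 129 * 10

180.6000 mm


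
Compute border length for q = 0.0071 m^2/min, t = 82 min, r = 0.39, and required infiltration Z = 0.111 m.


L = q*t/((1+r)*Z)
L = 0.0071*82/((1+0.39)*0.111)
L = 0.5822/0.15429

3.7734 m


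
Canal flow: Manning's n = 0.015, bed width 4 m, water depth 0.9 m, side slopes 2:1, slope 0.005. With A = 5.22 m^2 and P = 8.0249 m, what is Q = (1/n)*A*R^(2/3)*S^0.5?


R = A/P = 5.22/8.0249 = 0.650475
Q = (1/0.015) * 5.22 * 0.650475^(2/3) * 0.005^0.5

18.4736 m^3/s


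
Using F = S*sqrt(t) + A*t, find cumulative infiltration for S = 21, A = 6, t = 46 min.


F = S*sqrt(t) + A*t
F = 21*sqrt(46) + 6*46
F = 21*6.782330 + 276

418.4289 mm


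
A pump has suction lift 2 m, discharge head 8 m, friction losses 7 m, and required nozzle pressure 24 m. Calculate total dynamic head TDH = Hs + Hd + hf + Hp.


TDH = Hs + Hd + hf + Hp = 2 + 8 + 7 + 24 = 41

41 m


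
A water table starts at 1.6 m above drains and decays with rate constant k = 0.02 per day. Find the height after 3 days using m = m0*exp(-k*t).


m = m0 * exp(-k*t)
m = 1.6 * exp(-0.02 * 3)
m = 1.6 * exp(-0.0600)

1.5068 m


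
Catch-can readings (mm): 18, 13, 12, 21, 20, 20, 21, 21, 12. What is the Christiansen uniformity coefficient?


mean = 17.555556 mm
MAD = 3.481481 mm
CU = (1 - 3.481481/17.555556)*100

80.1688 %


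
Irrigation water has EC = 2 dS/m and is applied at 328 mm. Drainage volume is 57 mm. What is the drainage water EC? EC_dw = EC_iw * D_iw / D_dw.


EC_dw = EC_iw * D_iw / D_dw
EC_dw = 2 * 328 / 57
EC_dw = 656 / 57

11.5088 dS/m


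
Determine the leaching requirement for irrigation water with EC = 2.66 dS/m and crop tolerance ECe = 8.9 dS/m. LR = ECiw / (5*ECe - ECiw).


LR = ECiw / (5*ECe - ECiw)
LR = 2.66 / (5*8.9 - 2.66)
LR = 2.66 / 41.8400

0.0636


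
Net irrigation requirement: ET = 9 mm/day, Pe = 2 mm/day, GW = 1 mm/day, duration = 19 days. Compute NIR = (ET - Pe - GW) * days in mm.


Daily deficit = ET - Pe - GW = 9 - 2 - 1 = 6 mm/day
NIR = 6 * 19 = 114 mm

114.0000 mm


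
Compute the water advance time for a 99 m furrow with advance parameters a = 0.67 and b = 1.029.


t = (L/a)^(1/b)
t = (99/0.67)^(1/1.029)
t = 147.761194^(1/1.029)

128.3560 min


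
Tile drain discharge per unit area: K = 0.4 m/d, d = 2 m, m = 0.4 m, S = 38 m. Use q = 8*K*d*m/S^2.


q = 8*K*d*m/S^2
q = 8*0.4*2*0.4/38^2
q = 2.5600 / 1444

0.0018 m/d


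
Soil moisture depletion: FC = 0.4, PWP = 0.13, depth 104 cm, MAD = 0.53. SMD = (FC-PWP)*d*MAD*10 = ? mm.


SMD = (FC - PWP) * d * MAD * 10
SMD = (0.4 - 0.13) * 104 * 0.53 * 10
SMD = 0.2700 * 104 * 0.53 * 10

148.8240 mm


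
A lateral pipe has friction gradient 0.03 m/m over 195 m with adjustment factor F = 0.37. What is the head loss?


hf = J * L * F = 0.03 * 195 * 0.37 = 2.1645 m

2.1645 m


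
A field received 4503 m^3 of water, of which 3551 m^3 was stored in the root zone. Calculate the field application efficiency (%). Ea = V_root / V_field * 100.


Ea = V_root / V_field * 100 = 3551 / 4503 * 100 = 78.8585%

78.8585 %


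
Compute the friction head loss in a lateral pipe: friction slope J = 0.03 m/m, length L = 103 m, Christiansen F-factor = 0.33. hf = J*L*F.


hf = J * L * F = 0.03 * 103 * 0.33 = 1.0197 m

1.0197 m


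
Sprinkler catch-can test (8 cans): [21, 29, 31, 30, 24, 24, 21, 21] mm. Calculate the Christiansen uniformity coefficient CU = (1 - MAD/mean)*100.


mean = 25.125000 mm
MAD = 3.656250 mm
CU = (1 - 3.656250/25.125000)*100

85.4478 %


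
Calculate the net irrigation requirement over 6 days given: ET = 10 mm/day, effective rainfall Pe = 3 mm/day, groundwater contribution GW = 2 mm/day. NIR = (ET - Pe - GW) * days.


Daily deficit = ET - Pe - GW = 10 - 3 - 2 = 5 mm/day
NIR = 5 * 6 = 30 mm

30.0000 mm


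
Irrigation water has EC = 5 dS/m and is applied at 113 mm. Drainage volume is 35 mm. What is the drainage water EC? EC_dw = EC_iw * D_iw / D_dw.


EC_dw = EC_iw * D_iw / D_dw
EC_dw = 5 * 113 / 35
EC_dw = 565 / 35

16.1429 dS/m


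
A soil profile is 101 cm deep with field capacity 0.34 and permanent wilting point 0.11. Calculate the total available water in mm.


AWC = (FC - PWP) * d * 10
AWC = (0.34 - 0.11) * 101 * 10
AWC = 0.2300 * 101 * 10

232.3000 mm


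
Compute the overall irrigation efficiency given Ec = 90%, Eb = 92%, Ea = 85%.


Ec = 0.9, Eb = 0.92, Ea = 0.85
E = 0.9 * 0.92 * 0.85 * 100 = 70.3800%

70.3800 %
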